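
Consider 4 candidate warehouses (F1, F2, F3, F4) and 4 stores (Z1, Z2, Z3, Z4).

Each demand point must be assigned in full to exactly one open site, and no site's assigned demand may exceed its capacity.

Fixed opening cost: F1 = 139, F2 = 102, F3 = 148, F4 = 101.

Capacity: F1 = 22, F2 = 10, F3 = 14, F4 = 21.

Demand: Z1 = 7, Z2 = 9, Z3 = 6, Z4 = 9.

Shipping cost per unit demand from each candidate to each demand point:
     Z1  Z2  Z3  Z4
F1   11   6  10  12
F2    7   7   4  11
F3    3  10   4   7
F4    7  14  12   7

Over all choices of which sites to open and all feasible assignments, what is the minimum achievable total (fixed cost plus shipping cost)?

466

Open {F1, F4}; cheapest assignment that respects the capacities:
  F1 (cap 22, load 15): Z2, Z3 — cost 9×6 + 6×10 = 114
  F4 (cap 21, load 16): Z1, Z4 — cost 7×7 + 9×7 = 112
  Shipping 226, fixed 240 → total 466.
  Any other capacity-feasible assignment to {F1, F4} ships for at least 226.
Compare {F3, F4}: its best feasible assignment gives total 483.
Compare {F1, F3}: its best feasible assignment gives total 494.
Every other set of open sites that can feasibly serve all demand totals ≥ 483 even under its best assignment. Minimum: 466.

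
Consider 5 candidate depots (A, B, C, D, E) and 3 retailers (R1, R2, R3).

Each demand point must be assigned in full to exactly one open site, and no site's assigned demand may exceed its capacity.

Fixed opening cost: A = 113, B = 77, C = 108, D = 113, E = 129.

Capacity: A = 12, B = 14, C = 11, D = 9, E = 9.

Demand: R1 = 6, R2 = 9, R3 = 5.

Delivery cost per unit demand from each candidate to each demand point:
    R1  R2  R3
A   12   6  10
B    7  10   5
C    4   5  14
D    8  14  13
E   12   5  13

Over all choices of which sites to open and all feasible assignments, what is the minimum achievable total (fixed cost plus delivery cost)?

Open {B, C}; cheapest assignment that respects the capacities:
  B (cap 14, load 11): R1, R3 — cost 6×7 + 5×5 = 67
  C (cap 11, load 9): R2 — cost 9×5 = 45
  Shipping 112, fixed 185 → total 297.
  Any other capacity-feasible assignment to {B, C} ships for at least 112.
Compare {A, B}: its best feasible assignment gives total 311.
Compare {B, E}: its best feasible assignment gives total 318.
Every other set of open sites that can feasibly serve all demand totals ≥ 311 even under its best assignment. Minimum: 297.

297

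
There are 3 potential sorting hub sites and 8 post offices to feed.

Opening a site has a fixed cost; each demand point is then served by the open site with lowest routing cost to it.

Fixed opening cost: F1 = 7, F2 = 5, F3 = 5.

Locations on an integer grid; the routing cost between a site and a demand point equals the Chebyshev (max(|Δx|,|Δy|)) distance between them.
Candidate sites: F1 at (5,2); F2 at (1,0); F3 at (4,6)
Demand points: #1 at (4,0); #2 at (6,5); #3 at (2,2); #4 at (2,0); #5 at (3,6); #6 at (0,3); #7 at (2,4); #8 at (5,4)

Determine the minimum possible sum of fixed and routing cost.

26

Open {F2, F3}: assign each demand point to its cheapest open site.
  #1→F2 3, #2→F3 2, #3→F2 2, #4→F2 1, #5→F3 1, #6→F2 3, #7→F3 2, #8→F3 2
  routing cost 16, fixed 10 → total 26.
Compare {F1, F3}: routing cost 19 + fixed 12 = 31.
Compare {F1}: routing cost 25 + fixed 7 = 32.
Compare {F3}: routing cost 27 + fixed 5 = 32.
All other subsets cost ≥ 31. Minimum total cost: 26.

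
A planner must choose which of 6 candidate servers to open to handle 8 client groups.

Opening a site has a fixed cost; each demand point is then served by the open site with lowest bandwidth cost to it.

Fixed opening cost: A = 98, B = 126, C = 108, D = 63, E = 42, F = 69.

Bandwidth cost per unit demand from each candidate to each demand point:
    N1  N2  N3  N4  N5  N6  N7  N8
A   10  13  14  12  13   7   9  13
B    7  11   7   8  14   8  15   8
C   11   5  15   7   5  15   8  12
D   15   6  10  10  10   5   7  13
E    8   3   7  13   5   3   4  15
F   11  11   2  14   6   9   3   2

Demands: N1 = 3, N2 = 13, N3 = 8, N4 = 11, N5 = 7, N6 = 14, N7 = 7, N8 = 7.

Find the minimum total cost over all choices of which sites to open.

Open {E, F}: assign each demand point to its cheapest open site.
  N1→E 3×8=24, N2→E 13×3=39, N3→F 8×2=16, N4→E 11×13=143, N5→E 7×5=35, N6→E 14×3=42, N7→F 7×3=21, N8→F 7×2=14
  bandwidth cost 334, fixed 111 → total 445.
Compare {D, E, F}: bandwidth cost 301 + fixed 174 = 475.
Compare {C, E, F}: bandwidth cost 268 + fixed 219 = 487.
Compare {B, E, F}: bandwidth cost 276 + fixed 237 = 513.
All other subsets cost ≥ 475. Minimum total cost: 445.

445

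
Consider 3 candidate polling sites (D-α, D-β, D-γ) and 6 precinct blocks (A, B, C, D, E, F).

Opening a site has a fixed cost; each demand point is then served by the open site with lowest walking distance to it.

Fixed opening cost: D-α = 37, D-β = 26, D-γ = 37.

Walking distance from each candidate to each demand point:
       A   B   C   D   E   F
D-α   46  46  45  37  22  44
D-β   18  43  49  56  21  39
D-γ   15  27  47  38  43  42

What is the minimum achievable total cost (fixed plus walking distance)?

249

Open {D-γ}: assign each demand point to its cheapest open site.
  A→D-γ 15, B→D-γ 27, C→D-γ 47, D→D-γ 38, E→D-γ 43, F→D-γ 42
  walking distance 212, fixed 37 → total 249.
Compare {D-β, D-γ}: walking distance 187 + fixed 63 = 250.
Compare {D-β}: walking distance 226 + fixed 26 = 252.
Compare {D-α, D-γ}: walking distance 188 + fixed 74 = 262.
All other subsets cost ≥ 250. Minimum total cost: 249.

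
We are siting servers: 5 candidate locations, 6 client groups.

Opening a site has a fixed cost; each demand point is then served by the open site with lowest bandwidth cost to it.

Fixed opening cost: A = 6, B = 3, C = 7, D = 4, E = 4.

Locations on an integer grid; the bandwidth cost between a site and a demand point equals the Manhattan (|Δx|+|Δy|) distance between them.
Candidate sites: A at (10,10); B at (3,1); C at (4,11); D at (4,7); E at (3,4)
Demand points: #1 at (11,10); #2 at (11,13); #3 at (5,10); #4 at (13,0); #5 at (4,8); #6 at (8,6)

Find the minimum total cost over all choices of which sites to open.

Open {A, D}: assign each demand point to its cheapest open site.
  #1→A 1, #2→A 4, #3→D 4, #4→A 13, #5→D 1, #6→D 5
  bandwidth cost 28, fixed 10 → total 38.
Compare {A, B, D}: bandwidth cost 26 + fixed 13 = 39.
Compare {A, C}: bandwidth cost 29 + fixed 13 = 42.
Compare {A, D, E}: bandwidth cost 28 + fixed 14 = 42.
All other subsets cost ≥ 39. Minimum total cost: 38.

38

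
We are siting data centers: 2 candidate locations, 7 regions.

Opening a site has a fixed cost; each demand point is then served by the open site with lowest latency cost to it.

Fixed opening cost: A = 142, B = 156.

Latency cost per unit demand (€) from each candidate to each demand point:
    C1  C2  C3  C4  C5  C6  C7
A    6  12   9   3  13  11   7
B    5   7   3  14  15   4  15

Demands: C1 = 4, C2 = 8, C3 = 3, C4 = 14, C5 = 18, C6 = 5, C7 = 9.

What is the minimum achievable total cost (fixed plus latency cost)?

Open {A}: assign each demand point to its cheapest open site.
  C1→A 4×6=24, C2→A 8×12=96, C3→A 3×9=27, C4→A 14×3=42, C5→A 18×13=234, C6→A 5×11=55, C7→A 9×7=63
  latency cost 541, fixed 142 → total 683.
Compare {A, B}: latency cost 444 + fixed 298 = 742.
Compare {B}: latency cost 706 + fixed 156 = 862.

683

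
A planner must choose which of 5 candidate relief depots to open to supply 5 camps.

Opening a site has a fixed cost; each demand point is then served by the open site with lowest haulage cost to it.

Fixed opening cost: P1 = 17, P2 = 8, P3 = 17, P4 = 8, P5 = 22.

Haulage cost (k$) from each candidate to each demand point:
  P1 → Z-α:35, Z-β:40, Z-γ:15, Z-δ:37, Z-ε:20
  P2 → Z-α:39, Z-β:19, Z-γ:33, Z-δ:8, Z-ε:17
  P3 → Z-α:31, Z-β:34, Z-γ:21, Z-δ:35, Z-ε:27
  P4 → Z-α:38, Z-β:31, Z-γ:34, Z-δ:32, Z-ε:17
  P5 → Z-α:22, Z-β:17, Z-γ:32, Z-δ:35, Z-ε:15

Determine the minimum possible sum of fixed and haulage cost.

Open {P1, P2}: assign each demand point to its cheapest open site.
  Z-α→P1 35, Z-β→P2 19, Z-γ→P1 15, Z-δ→P2 8, Z-ε→P2 17
  haulage cost 94, fixed 25 → total 119.
Compare {P2, P3}: haulage cost 96 + fixed 25 = 121.
Compare {P2}: haulage cost 116 + fixed 8 = 124.
Compare {P2, P5}: haulage cost 94 + fixed 30 = 124.
All other subsets cost ≥ 121. Minimum total cost: 119.

119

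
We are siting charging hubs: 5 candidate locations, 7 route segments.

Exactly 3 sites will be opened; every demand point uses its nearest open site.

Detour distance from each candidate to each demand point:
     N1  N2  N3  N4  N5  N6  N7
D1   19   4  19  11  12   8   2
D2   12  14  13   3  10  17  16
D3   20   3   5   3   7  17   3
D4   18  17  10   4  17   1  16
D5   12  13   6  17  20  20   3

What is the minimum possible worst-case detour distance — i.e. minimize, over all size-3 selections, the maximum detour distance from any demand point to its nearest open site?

12

Open {D1, D2, D3}.
  Farthest demand point is N1 at detour distance 12 (to D2); all others are ≤ 12.
With {D1, D2, D4} the worst case is 12.
With {D1, D2, D5} the worst case is 12.
No size-3 selection achieves below 12.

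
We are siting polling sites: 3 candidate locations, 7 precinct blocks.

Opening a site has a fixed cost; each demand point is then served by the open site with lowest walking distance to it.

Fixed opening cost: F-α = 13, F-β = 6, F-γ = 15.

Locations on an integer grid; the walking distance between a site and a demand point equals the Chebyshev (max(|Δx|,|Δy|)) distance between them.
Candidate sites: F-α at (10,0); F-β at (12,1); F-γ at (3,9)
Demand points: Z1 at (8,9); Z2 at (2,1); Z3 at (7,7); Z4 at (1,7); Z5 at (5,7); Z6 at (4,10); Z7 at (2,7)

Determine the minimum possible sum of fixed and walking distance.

Open {F-γ}: assign each demand point to its cheapest open site.
  Z1→F-γ 5, Z2→F-γ 8, Z3→F-γ 4, Z4→F-γ 2, Z5→F-γ 2, Z6→F-γ 1, Z7→F-γ 2
  walking distance 24, fixed 15 → total 39.
Compare {F-β, F-γ}: walking distance 24 + fixed 21 = 45.
Compare {F-α, F-γ}: walking distance 24 + fixed 28 = 52.
Compare {F-α, F-β, F-γ}: walking distance 24 + fixed 34 = 58.
All other subsets cost ≥ 45. Minimum total cost: 39.

39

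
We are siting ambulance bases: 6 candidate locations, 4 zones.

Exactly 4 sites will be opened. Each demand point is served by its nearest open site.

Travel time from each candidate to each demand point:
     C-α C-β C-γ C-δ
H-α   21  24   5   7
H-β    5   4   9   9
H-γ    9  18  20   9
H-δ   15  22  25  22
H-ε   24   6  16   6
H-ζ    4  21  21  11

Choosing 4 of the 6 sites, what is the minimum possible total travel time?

19

Open {H-α, H-β, H-ε, H-ζ}.
  C-α→H-ζ 4, C-β→H-β 4, C-γ→H-α 5, C-δ→H-ε 6  ⇒ total 19.
Compare {H-α, H-β, H-γ, H-ε}: total 20.
Compare {H-α, H-β, H-γ, H-ζ}: total 20.
No size-4 selection does better; minimum is 19.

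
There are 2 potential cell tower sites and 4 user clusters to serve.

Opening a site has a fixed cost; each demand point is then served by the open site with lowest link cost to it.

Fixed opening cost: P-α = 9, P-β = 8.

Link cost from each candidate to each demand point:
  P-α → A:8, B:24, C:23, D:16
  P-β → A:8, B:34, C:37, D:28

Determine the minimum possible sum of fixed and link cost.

Open {P-α}: assign each demand point to its cheapest open site.
  A→P-α 8, B→P-α 24, C→P-α 23, D→P-α 16
  link cost 71, fixed 9 → total 80.
Compare {P-α, P-β}: link cost 71 + fixed 17 = 88.
Compare {P-β}: link cost 107 + fixed 8 = 115.

80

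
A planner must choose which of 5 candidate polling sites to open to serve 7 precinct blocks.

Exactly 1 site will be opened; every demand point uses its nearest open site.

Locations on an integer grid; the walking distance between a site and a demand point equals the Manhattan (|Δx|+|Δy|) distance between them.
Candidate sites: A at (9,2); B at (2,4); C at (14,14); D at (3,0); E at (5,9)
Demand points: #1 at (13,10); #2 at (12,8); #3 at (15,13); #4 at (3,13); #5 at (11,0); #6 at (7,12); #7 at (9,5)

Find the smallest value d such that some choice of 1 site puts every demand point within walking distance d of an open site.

Open {E}.
  Farthest demand point is #5 at walking distance 15 (to E); all others are ≤ 15.
With {A} the worst case is 17.
With {C} the worst case is 17.
No size-1 selection achieves below 15.

15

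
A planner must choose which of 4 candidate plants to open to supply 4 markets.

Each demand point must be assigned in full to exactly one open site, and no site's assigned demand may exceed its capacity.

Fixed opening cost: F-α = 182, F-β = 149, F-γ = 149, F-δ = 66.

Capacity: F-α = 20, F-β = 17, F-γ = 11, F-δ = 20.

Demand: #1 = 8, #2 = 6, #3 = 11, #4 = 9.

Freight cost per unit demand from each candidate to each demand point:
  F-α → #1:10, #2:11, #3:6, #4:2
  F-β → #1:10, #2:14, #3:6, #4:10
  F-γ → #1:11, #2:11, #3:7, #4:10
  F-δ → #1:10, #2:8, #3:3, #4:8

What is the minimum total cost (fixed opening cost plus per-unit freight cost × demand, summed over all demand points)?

Open {F-α, F-δ}; cheapest assignment that respects the capacities:
  F-α (cap 20, load 17): #1, #4 — cost 8×10 + 9×2 = 98
  F-δ (cap 20, load 17): #2, #3 — cost 6×8 + 11×3 = 81
  Shipping 179, fixed 248 → total 427.
  Any other capacity-feasible assignment to {F-α, F-δ} ships for at least 179.
Compare {F-β, F-δ}: its best feasible assignment gives total 466.
Compare {F-α, F-β, F-δ}: its best feasible assignment gives total 576.
Every other set of open sites that can feasibly serve all demand totals ≥ 466 even under its best assignment. Minimum: 427.

427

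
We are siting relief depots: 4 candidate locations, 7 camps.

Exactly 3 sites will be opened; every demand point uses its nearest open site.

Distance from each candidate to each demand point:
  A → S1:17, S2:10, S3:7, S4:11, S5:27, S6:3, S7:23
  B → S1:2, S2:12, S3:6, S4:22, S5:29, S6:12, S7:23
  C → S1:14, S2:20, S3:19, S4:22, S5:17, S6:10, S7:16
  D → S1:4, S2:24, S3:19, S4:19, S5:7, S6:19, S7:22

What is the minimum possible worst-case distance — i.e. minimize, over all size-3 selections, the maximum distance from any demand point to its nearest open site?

Open {A, C, D}.
  Farthest demand point is S7 at distance 16 (to C); all others are ≤ 16.
With {A, B, C} the worst case is 17.
With {B, C, D} the worst case is 19.
No size-3 selection achieves below 16.

16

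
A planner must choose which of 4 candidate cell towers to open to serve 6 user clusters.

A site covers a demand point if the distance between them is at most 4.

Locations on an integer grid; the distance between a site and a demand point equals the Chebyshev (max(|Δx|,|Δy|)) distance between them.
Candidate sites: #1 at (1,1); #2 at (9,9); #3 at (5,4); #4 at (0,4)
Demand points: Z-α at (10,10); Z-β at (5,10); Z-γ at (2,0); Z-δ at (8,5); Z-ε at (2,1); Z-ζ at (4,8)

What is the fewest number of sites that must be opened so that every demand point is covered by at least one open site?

Coverage sets (demand points within 4 of each site):
  #1: {Z-γ, Z-ε}
  #2: {Z-α, Z-β, Z-δ}
  #3: {Z-γ, Z-δ, Z-ε, Z-ζ}
  #4: {Z-γ, Z-ε, Z-ζ}
No single site covers all 6 demand points.
But {#2, #3} covers everything, so the minimum is 2.

2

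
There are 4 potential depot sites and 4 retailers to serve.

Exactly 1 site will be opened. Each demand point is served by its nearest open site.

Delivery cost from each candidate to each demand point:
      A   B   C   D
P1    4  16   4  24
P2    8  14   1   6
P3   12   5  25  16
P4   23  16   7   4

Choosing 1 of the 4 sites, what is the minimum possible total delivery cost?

29

Open {P2}.
  A→P2 8, B→P2 14, C→P2 1, D→P2 6  ⇒ total 29.
Compare {P1}: total 48.
Compare {P4}: total 50.
No size-1 selection does better; minimum is 29.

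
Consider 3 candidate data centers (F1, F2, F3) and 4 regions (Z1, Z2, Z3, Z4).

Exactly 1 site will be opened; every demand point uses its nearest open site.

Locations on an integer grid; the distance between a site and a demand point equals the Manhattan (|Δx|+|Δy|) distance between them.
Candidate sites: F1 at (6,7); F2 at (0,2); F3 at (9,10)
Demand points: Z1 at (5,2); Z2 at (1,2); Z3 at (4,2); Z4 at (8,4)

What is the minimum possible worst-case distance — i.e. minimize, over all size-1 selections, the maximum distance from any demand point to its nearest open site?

10

Open {F1}.
  Farthest demand point is Z2 at distance 10 (to F1); all others are ≤ 10.
With {F2} the worst case is 10.
With {F3} the worst case is 16.
No size-1 selection achieves below 10.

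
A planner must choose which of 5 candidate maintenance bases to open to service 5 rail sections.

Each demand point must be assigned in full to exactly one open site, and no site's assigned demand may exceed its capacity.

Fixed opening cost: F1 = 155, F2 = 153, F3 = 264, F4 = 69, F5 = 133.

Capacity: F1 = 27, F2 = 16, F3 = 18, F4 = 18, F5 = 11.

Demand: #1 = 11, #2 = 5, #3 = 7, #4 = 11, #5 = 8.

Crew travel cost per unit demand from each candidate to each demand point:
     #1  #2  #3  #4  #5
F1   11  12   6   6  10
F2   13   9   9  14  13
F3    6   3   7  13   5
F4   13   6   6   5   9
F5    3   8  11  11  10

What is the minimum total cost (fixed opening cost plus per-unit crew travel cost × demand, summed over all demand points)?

Open {F1, F4}; cheapest assignment that respects the capacities:
  F1 (cap 27, load 26): #1, #3, #5 — cost 11×11 + 7×6 + 8×10 = 243
  F4 (cap 18, load 16): #2, #4 — cost 5×6 + 11×5 = 85
  Shipping 328, fixed 224 → total 552.
  Any other capacity-feasible assignment to {F1, F4} ships for at least 328.
Compare {F1, F4, F5}: its best feasible assignment gives total 597.
Compare {F2, F4, F5}: its best feasible assignment gives total 634.
Every other set of open sites that can feasibly serve all demand totals ≥ 597 even under its best assignment. Minimum: 552.

552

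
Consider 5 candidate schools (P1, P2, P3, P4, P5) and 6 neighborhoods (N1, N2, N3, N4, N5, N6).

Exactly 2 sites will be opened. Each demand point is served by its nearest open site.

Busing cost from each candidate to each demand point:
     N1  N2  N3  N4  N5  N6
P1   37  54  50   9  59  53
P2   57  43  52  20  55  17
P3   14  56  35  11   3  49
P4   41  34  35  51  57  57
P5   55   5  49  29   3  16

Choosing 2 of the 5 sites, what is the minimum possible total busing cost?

Open {P3, P5}.
  N1→P3 14, N2→P5 5, N3→P3 35, N4→P3 11, N5→P3 3, N6→P5 16  ⇒ total 84.
Compare {P1, P5}: total 119.
Compare {P2, P3}: total 123.
No size-2 selection does better; minimum is 84.

84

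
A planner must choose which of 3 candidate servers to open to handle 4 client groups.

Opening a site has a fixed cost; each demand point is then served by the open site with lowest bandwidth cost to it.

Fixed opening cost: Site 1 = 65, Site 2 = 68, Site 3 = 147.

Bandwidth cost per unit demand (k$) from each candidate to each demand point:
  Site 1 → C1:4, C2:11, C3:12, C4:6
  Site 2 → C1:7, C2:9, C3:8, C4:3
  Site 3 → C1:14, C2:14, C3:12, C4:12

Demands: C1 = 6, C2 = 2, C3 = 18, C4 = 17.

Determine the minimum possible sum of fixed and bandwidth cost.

Open {Site 2}: assign each demand point to its cheapest open site.
  C1→Site 2 6×7=42, C2→Site 2 2×9=18, C3→Site 2 18×8=144, C4→Site 2 17×3=51
  bandwidth cost 255, fixed 68 → total 323.
Compare {Site 1, Site 2}: bandwidth cost 237 + fixed 133 = 370.
Compare {Site 1}: bandwidth cost 364 + fixed 65 = 429.
Compare {Site 2, Site 3}: bandwidth cost 255 + fixed 215 = 470.
All other subsets cost ≥ 370. Minimum total cost: 323.

323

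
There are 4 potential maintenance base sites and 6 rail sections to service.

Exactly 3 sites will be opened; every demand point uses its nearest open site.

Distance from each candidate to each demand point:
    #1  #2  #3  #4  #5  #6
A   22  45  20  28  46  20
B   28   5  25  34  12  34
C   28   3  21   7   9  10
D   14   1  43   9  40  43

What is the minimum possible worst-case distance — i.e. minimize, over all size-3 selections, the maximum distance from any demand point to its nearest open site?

20

Open {A, B, D}.
  Farthest demand point is #3 at distance 20 (to A); all others are ≤ 20.
With {A, C, D} the worst case is 20.
With {B, C, D} the worst case is 21.
No size-3 selection achieves below 20.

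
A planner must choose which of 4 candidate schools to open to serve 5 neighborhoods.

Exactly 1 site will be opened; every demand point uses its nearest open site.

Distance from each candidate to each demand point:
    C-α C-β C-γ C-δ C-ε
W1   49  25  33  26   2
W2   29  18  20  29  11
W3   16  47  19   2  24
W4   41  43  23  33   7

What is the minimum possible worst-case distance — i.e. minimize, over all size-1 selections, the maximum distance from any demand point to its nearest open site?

Open {W2}.
  Farthest demand point is C-α at distance 29 (to W2); all others are ≤ 29.
With {W4} the worst case is 43.
With {W3} the worst case is 47.
No size-1 selection achieves below 29.

29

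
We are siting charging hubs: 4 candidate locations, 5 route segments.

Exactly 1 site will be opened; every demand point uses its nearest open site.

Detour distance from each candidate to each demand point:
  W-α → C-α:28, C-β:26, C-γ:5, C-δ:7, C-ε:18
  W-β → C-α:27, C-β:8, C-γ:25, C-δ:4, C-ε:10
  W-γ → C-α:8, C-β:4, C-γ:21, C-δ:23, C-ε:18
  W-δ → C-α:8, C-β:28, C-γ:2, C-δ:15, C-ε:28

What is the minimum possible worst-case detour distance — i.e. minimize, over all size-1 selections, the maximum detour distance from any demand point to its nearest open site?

23

Open {W-γ}.
  Farthest demand point is C-δ at detour distance 23 (to W-γ); all others are ≤ 23.
With {W-β} the worst case is 27.
With {W-α} the worst case is 28.
No size-1 selection achieves below 23.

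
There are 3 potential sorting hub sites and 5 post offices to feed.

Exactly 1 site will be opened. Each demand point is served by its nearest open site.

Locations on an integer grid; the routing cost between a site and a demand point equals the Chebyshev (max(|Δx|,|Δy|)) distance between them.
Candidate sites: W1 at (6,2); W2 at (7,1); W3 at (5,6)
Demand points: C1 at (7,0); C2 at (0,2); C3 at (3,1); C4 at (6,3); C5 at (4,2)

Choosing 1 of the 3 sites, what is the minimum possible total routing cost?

14

Open {W1}.
  C1→W1 2, C2→W1 6, C3→W1 3, C4→W1 1, C5→W1 2  ⇒ total 14.
Compare {W2}: total 17.
Compare {W3}: total 23.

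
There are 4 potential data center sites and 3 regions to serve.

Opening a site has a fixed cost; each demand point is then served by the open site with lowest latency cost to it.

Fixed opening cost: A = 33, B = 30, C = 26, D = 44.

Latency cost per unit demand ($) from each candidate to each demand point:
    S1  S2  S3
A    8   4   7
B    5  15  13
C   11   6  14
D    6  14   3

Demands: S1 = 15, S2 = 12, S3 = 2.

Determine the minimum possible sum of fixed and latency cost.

200

Open {A, B}: assign each demand point to its cheapest open site.
  S1→B 15×5=75, S2→A 12×4=48, S3→A 2×7=14
  latency cost 137, fixed 63 → total 200.
Compare {A}: latency cost 182 + fixed 33 = 215.
Compare {A, D}: latency cost 144 + fixed 77 = 221.
Compare {A, B, C}: latency cost 137 + fixed 89 = 226.
All other subsets cost ≥ 215. Minimum total cost: 200.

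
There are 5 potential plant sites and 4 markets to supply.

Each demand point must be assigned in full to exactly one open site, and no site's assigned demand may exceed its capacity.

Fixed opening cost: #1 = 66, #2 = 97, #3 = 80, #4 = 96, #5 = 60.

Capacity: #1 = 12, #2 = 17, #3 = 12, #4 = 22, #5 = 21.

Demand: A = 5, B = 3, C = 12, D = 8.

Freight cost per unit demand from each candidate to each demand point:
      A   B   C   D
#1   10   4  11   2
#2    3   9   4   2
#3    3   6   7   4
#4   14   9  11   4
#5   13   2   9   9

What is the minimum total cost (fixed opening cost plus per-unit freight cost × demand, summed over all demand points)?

Open {#1, #2}; cheapest assignment that respects the capacities:
  #1 (cap 12, load 11): B, D — cost 3×4 + 8×2 = 28
  #2 (cap 17, load 17): A, C — cost 5×3 + 12×4 = 63
  Shipping 91, fixed 163 → total 254.
  Any other capacity-feasible assignment to {#1, #2} ships for at least 91.
Compare {#2, #3}: its best feasible assignment gives total 290.
Compare {#2, #5}: its best feasible assignment gives total 298.
Every other set of open sites that can feasibly serve all demand totals ≥ 290 even under its best assignment. Minimum: 254.

254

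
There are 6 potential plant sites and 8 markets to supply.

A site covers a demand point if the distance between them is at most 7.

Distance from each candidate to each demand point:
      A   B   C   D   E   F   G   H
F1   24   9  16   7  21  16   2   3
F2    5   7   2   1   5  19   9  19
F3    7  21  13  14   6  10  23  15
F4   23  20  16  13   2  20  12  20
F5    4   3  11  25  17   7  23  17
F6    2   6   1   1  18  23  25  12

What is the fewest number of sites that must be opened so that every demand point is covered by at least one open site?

Coverage sets (demand points within 7 of each site):
  F1: {D, G, H}
  F2: {A, B, C, D, E}
  F3: {A, E}
  F4: {E}
  F5: {A, B, F}
  F6: {A, B, C, D}
No 2 sites suffice: every size-2 union leaves at least one demand point uncovered.
But {F1, F2, F5} covers everything, so the minimum is 3.

3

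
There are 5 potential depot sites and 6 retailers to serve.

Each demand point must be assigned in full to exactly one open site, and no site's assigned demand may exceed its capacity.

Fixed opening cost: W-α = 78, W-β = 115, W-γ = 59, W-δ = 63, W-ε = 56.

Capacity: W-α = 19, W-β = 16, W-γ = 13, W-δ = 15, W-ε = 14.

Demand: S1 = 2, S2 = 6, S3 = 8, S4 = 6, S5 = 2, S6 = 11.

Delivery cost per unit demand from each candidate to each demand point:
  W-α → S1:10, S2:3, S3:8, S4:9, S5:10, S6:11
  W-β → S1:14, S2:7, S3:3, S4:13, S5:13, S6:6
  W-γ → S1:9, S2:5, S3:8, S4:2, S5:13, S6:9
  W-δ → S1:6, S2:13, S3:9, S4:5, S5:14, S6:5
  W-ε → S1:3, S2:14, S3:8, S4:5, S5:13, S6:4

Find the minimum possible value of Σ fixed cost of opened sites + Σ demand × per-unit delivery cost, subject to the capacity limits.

357

Open {W-α, W-γ, W-ε}; cheapest assignment that respects the capacities:
  W-α (cap 19, load 16): S2, S3, S5 — cost 6×3 + 8×8 + 2×10 = 102
  W-γ (cap 13, load 6): S4 — cost 6×2 = 12
  W-ε (cap 14, load 13): S1, S6 — cost 2×3 + 11×4 = 50
  Shipping 164, fixed 193 → total 357.
  Any other capacity-feasible assignment to {W-α, W-γ, W-ε} ships for at least 164.
Compare {W-γ, W-δ, W-ε}: its best feasible assignment gives total 370.
Compare {W-β, W-γ, W-ε}: its best feasible assignment gives total 372.
Every other set of open sites that can feasibly serve all demand totals ≥ 370 even under its best assignment. Minimum: 357.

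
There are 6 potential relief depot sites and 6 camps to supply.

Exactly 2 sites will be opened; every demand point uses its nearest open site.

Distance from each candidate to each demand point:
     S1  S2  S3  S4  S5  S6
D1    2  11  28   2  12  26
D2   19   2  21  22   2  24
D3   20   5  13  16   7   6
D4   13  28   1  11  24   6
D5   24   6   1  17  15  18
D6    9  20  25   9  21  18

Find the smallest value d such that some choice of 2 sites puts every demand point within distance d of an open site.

12

Open {D1, D4}.
  Farthest demand point is S5 at distance 12 (to D1); all others are ≤ 12.
With {D1, D3} the worst case is 13.
With {D2, D4} the worst case is 13.
No size-2 selection achieves below 12.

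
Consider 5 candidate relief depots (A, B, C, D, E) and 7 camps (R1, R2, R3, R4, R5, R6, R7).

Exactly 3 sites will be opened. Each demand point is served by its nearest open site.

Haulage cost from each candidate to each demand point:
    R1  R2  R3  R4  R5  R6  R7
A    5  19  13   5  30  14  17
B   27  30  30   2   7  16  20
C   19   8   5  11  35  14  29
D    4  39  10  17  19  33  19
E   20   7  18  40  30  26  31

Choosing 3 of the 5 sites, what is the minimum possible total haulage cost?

Open {A, B, C}.
  R1→A 5, R2→C 8, R3→C 5, R4→B 2, R5→B 7, R6→A 14, R7→A 17  ⇒ total 58.
Compare {B, C, D}: total 59.
Compare {A, B, E}: total 65.
No size-3 selection does better; minimum is 58.

58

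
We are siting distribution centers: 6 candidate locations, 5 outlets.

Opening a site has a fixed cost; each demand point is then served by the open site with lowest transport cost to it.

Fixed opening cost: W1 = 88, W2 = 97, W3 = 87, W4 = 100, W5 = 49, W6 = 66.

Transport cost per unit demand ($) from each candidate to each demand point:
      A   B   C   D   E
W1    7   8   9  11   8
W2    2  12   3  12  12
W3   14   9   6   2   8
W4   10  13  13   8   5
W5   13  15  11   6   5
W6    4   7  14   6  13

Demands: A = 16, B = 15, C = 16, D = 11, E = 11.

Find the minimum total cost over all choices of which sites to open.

509

Open {W2, W3}: assign each demand point to its cheapest open site.
  A→W2 16×2=32, B→W3 15×9=135, C→W2 16×3=48, D→W3 11×2=22, E→W3 11×8=88
  transport cost 325, fixed 184 → total 509.
Compare {W2, W5, W6}: transport cost 306 + fixed 212 = 518.
Compare {W2, W3, W5}: transport cost 292 + fixed 233 = 525.
Compare {W2, W5}: transport cost 381 + fixed 146 = 527.
All other subsets cost ≥ 518. Minimum total cost: 509.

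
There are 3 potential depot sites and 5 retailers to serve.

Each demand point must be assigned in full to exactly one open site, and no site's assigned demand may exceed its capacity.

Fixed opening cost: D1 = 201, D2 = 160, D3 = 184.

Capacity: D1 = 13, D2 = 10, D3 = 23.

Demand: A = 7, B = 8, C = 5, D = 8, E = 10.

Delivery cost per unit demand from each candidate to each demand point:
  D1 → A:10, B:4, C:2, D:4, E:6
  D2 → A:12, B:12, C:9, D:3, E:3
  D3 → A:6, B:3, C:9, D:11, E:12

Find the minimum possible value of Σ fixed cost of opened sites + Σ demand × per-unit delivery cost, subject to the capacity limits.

Open {D1, D2, D3}; cheapest assignment that respects the capacities:
  D1 (cap 13, load 13): C, D — cost 5×2 + 8×4 = 42
  D2 (cap 10, load 10): E — cost 10×3 = 30
  D3 (cap 23, load 15): A, B — cost 7×6 + 8×3 = 66
  Shipping 138, fixed 545 → total 683.
  Any other capacity-feasible assignment to {D1, D2, D3} ships for at least 138.
Total demand is 38 and no other set of sites has combined capacity ≥ 38, so {D1, D2, D3} is the only feasible choice of open sites. Minimum: 683.

683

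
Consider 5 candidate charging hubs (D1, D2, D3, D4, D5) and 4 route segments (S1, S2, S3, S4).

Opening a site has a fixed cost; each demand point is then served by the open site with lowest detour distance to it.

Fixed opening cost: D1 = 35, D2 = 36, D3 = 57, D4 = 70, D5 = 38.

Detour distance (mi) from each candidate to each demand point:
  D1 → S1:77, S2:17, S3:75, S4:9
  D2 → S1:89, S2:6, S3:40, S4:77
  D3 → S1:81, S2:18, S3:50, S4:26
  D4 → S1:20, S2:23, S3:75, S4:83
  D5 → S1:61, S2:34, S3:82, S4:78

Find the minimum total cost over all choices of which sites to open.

Open {D1, D2}: assign each demand point to its cheapest open site.
  S1→D1 77, S2→D2 6, S3→D2 40, S4→D1 9
  detour distance 132, fixed 71 → total 203.
Compare {D1}: detour distance 178 + fixed 35 = 213.
Compare {D1, D2, D4}: detour distance 75 + fixed 141 = 216.
Compare {D1, D2, D5}: detour distance 116 + fixed 109 = 225.
All other subsets cost ≥ 213. Minimum total cost: 203.

203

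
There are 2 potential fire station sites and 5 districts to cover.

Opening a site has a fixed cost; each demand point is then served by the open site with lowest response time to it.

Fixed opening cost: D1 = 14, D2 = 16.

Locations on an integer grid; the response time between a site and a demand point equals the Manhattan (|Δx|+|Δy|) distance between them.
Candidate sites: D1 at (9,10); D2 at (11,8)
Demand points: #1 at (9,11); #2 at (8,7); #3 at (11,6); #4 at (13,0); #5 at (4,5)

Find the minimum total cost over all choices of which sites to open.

47

Open {D2}: assign each demand point to its cheapest open site.
  #1→D2 5, #2→D2 4, #3→D2 2, #4→D2 10, #5→D2 10
  response time 31, fixed 16 → total 47.
Compare {D1}: response time 35 + fixed 14 = 49.
Compare {D1, D2}: response time 27 + fixed 30 = 57.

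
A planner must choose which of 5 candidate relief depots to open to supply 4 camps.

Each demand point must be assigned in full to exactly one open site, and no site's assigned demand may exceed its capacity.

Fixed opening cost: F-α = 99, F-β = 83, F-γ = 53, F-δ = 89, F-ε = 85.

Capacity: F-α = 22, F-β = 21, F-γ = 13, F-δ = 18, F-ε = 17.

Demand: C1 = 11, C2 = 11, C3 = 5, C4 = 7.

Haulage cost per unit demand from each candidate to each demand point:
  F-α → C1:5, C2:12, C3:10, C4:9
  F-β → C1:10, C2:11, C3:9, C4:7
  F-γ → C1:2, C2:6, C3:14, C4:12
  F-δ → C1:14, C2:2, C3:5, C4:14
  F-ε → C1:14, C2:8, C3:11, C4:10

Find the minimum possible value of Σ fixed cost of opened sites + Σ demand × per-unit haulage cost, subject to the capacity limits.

343

Open {F-β, F-γ, F-δ}; cheapest assignment that respects the capacities:
  F-β (cap 21, load 7): C4 — cost 7×7 = 49
  F-γ (cap 13, load 11): C1 — cost 11×2 = 22
  F-δ (cap 18, load 16): C2, C3 — cost 11×2 + 5×5 = 47
  Shipping 118, fixed 225 → total 343.
  Any other capacity-feasible assignment to {F-β, F-γ, F-δ} ships for at least 118.
Compare {F-α, F-δ}: its best feasible assignment gives total 353.
Compare {F-γ, F-δ, F-ε}: its best feasible assignment gives total 366.
Every other set of open sites that can feasibly serve all demand totals ≥ 353 even under its best assignment. Minimum: 343.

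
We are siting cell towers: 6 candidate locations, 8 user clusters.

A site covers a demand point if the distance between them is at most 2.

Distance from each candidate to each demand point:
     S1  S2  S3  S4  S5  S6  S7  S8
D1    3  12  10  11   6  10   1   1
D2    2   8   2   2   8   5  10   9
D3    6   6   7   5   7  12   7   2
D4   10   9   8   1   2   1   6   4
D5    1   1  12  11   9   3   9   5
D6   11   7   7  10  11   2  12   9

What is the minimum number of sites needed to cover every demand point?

Coverage sets (demand points within 2 of each site):
  D1: {S7, S8}
  D2: {S1, S3, S4}
  D3: {S8}
  D4: {S4, S5, S6}
  D5: {S1, S2}
  D6: {S6}
No 3 sites suffice: every size-3 union leaves at least one demand point uncovered.
But {D1, D2, D4, D5} covers everything, so the minimum is 4.

4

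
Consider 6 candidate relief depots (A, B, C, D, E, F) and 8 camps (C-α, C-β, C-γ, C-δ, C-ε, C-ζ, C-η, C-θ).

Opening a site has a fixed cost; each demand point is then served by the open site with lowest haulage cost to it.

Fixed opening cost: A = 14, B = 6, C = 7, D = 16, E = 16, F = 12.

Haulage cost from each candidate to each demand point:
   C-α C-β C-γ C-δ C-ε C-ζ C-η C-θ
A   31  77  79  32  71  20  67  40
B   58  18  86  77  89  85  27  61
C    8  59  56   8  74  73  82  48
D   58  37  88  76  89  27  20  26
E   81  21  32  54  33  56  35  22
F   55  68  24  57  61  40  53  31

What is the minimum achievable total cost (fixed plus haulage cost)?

210

Open {C, D, E}: assign each demand point to its cheapest open site.
  C-α→C 8, C-β→E 21, C-γ→E 32, C-δ→C 8, C-ε→E 33, C-ζ→D 27, C-η→D 20, C-θ→E 22
  haulage cost 171, fixed 39 → total 210.
Compare {A, B, C, E}: haulage cost 168 + fixed 43 = 211.
Compare {B, C, D, E}: haulage cost 168 + fixed 45 = 213.
Compare {C, D, E, F}: haulage cost 163 + fixed 51 = 214.
All other subsets cost ≥ 211. Minimum total cost: 210.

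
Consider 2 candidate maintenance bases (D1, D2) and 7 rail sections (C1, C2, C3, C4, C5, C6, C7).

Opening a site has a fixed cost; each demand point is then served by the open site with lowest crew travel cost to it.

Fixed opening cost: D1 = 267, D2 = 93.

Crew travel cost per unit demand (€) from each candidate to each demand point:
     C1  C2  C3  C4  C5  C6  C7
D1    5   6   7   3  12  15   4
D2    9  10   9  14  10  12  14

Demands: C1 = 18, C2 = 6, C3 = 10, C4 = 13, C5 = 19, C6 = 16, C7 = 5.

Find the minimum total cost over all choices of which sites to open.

990

Open {D1}: assign each demand point to its cheapest open site.
  C1→D1 18×5=90, C2→D1 6×6=36, C3→D1 10×7=70, C4→D1 13×3=39, C5→D1 19×12=228, C6→D1 16×15=240, C7→D1 5×4=20
  crew travel cost 723, fixed 267 → total 990.
Compare {D1, D2}: crew travel cost 637 + fixed 360 = 997.
Compare {D2}: crew travel cost 946 + fixed 93 = 1039.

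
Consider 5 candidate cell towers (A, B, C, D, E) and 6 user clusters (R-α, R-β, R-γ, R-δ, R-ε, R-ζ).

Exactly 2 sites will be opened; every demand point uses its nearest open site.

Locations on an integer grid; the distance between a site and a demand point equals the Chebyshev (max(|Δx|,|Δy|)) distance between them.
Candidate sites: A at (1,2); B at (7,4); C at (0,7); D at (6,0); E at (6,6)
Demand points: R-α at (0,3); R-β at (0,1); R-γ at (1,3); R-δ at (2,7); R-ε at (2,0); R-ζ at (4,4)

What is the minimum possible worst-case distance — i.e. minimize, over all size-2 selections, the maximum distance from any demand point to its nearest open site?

Open {A, C}.
  Farthest demand point is R-ζ at distance 3 (to A); all others are ≤ 3.
With {A, E} the worst case is 4.
With {A, B} the worst case is 5.
No size-2 selection achieves below 3.

3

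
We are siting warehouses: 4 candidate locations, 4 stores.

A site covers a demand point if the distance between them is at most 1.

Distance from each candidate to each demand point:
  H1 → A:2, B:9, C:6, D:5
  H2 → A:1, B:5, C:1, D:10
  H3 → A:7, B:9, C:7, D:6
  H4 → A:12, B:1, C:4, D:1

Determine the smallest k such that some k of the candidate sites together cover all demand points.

Coverage sets (demand points within 1 of each site):
  H1: {}
  H2: {A, C}
  H3: {}
  H4: {B, D}
No single site covers all 4 demand points.
But {H2, H4} covers everything, so the minimum is 2.

2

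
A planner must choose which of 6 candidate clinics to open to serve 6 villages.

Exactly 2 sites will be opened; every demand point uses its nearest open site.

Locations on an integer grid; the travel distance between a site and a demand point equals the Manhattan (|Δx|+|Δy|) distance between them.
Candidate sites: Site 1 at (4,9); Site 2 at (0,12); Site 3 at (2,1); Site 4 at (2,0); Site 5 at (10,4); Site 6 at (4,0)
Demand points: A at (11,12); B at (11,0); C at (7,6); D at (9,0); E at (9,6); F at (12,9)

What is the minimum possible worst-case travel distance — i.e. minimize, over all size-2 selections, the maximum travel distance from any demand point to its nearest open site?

Open {Site 1, Site 5}.
  Farthest demand point is A at travel distance 9 (to Site 5); all others are ≤ 9.
With {Site 2, Site 5} the worst case is 9.
With {Site 3, Site 5} the worst case is 9.
No size-2 selection achieves below 9.

9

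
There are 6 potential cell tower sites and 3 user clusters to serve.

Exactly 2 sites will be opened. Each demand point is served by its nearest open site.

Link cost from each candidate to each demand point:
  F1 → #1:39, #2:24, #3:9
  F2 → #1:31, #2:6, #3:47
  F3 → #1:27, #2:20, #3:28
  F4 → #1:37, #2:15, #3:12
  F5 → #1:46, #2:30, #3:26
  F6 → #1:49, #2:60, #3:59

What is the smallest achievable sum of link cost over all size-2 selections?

Open {F1, F2}.
  #1→F2 31, #2→F2 6, #3→F1 9  ⇒ total 46.
Compare {F2, F4}: total 49.
Compare {F3, F4}: total 54.
No size-2 selection does better; minimum is 46.

46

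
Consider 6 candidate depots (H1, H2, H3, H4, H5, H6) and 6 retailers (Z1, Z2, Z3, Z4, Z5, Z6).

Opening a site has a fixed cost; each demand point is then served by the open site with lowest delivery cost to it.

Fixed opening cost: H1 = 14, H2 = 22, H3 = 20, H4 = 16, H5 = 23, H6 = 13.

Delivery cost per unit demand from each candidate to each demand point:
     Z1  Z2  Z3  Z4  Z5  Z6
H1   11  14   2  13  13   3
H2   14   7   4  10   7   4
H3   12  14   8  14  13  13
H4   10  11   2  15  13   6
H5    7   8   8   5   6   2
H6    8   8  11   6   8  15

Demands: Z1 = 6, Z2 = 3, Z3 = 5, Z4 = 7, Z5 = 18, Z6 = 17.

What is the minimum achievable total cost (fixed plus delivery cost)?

Open {H1, H5}: assign each demand point to its cheapest open site.
  Z1→H5 6×7=42, Z2→H5 3×8=24, Z3→H1 5×2=10, Z4→H5 7×5=35, Z5→H5 18×6=108, Z6→H5 17×2=34
  delivery cost 253, fixed 37 → total 290.
Compare {H4, H5}: delivery cost 253 + fixed 39 = 292.
Compare {H1, H5, H6}: delivery cost 253 + fixed 50 = 303.
Compare {H2, H5}: delivery cost 260 + fixed 45 = 305.
All other subsets cost ≥ 292. Minimum total cost: 290.

290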